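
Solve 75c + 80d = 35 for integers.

Step 1: Check solvability.
gcd(75, 80) = 5
Since 5 divides 35, solutions exist.

Step 2: Apply extended Euclidean algorithm to find gcd.
We find integers such that 75*x0 + 80*y0 = 5

Step 3: Scale the particular solution.
Multiply by 35/5 = 7:
c = -7, d = 7

Step 4: Verify.
75*(-7) + 80*(7) = 35 = 35 ✓

c = -7, d = 7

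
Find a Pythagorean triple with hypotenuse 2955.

We need a² + b² = 2955² = 8732025.
Trying: 2091² + 2088² = 4372281 + 4359744 = 8732025 ✓

(2091, 2088, 2955)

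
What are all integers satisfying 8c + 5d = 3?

Step 1: Compute gcd(8, 5) = 1.
Since 1 divides 3, solutions exist.

Step 2: Find a particular solution using extended Euclidean algorithm.
We get c₀ = 6, d₀ = -9.
Check: 8*6 + 5*-9 = 3 = 3 ✓

Step 3: Write the general solution.
c = 6 + (5/1)t = 6 + 5t
d = -9 - (8/1)t = -9 - 8t
for any integer t.

c = 6 + 5t, d = -9 - 8t for integer t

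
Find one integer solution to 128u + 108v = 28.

Step 1: Check solvability.
gcd(128, 108) = 4
Since 4 divides 28, solutions exist.

Step 2: Apply extended Euclidean algorithm to find gcd.
We find integers such that 128*x0 + 108*y0 = 4

Step 3: Scale the particular solution.
Multiply by 28/4 = 7:
u = 77, v = -91

Step 4: Verify.
128*(77) + 108*(-91) = 28 = 28 ✓

u = 77, v = -91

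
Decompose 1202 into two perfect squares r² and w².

We need to find integers r, w > 0 such that r² + w² = 1202.
Trying r = 19: w² = 1202 - 19² = 1202 - 361 = 841
w = 29
Check: 19² + 29² = 361 + 841 = 1202 ✓

1202 = 19² + 29²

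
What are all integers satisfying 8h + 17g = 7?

Step 1: Compute gcd(8, 17) = 1.
Since 1 divides 7, solutions exist.

Step 2: Find a particular solution using extended Euclidean algorithm.
We get h₀ = -14, g₀ = 7.
Check: 8*-14 + 17*7 = 7 = 7 ✓

Step 3: Write the general solution.
h = -14 + (17/1)t = -14 + 17t
g = 7 - (8/1)t = 7 - 8t
for any integer t.

h = -14 + 17t, g = 7 - 8t for integer t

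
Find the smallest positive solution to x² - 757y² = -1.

We need x² = 757y² - 1. Try successive y:
y = 1: x² = 757·1² - 1 = 756, not a perfect square
y = 2: x² = 757·2² - 1 = 3027, not a perfect square
y = 3: x² = 757·3² - 1 = 6812, not a perfect square
...
y = 49769: x² = 757·49769² - 1 = 1875053694276 = 1369326² ✓
Check: 1369326² - 757·49769² = 1875053694276 - 1875053694277 = -1 ✓

x = 1369326, y = 49769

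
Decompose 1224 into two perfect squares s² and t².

We need to find integers s, t > 0 such that s² + t² = 1224.
Trying s = 18: t² = 1224 - 18² = 1224 - 324 = 900
t = 30
Check: 18² + 30² = 324 + 900 = 1224 ✓

1224 = 18² + 30²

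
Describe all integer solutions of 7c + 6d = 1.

Step 1: Compute gcd(7, 6) = 1.
Since 1 divides 1, solutions exist.

Step 2: Find a particular solution using extended Euclidean algorithm.
We get c₀ = 1, d₀ = -1.
Check: 7*1 + 6*-1 = 1 = 1 ✓

Step 3: Write the general solution.
c = 1 + (6/1)t = 1 + 6t
d = -1 - (7/1)t = -1 - 7t
for any integer t.

c = 1 + 6t, d = -1 - 7t for integer t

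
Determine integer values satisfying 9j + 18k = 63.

Step 1: Check solvability.
gcd(9, 18) = 9
Since 9 divides 63, solutions exist.

Step 2: Apply extended Euclidean algorithm to find gcd.
We find integers such that 9*x0 + 18*y0 = 9

Step 3: Scale the particular solution.
Multiply by 63/9 = 7:
j = 7, k = 0

Step 4: Verify.
9*(7) + 18*(0) = 63 = 63 ✓

j = 7, k = 0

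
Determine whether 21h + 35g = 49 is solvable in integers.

Step 1: Compute gcd(21, 35).
gcd(21, 35) = 7

Step 2: Check divisibility.
Does 7 divide 49? 49 = 7 x 7, so yes.

By the theorem on linear Diophantine equations, 21h + 35g = 49 has integer solutions if and only if gcd(21, 35) divides 49. Since 7 | 49, solutions exist.

Yes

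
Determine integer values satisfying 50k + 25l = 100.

Step 1: Check solvability.
gcd(50, 25) = 25
Since 25 divides 100, solutions exist.

Step 2: Apply extended Euclidean algorithm to find gcd.
We find integers such that 50*x0 + 25*y0 = 25

Step 3: Scale the particular solution.
Multiply by 100/25 = 4:
k = 0, l = 4

Step 4: Verify.
50*(0) + 25*(4) = 100 = 100 ✓

k = 0, l = 4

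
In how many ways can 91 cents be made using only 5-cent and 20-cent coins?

We need non-negative integers (x, y) with 5x + 20y = 91.
For each x from 0 to 18, check if (91 - 5x) is a non-negative multiple of 20.
Solutions (x, y): none
Count: 0

0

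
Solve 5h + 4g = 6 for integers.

Step 1: Check solvability.
gcd(5, 4) = 1
Since 1 divides 6, solutions exist.

Step 2: Apply extended Euclidean algorithm to find gcd.
We find integers such that 5*x0 + 4*y0 = 1

Step 3: Scale the particular solution.
Multiply by 6/1 = 6:
h = 6, g = -6

Step 4: Verify.
5*(6) + 4*(-6) = 6 = 6 ✓

h = 6, g = -6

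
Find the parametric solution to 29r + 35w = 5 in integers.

Step 1: Compute gcd(29, 35) = 1.
Since 1 divides 5, solutions exist.

Step 2: Find a particular solution using extended Euclidean algorithm.
We get r₀ = -30, w₀ = 25.
Check: 29*-30 + 35*25 = 5 = 5 ✓

Step 3: Write the general solution.
r = -30 + (35/1)t = -30 + 35t
w = 25 - (29/1)t = 25 - 29t
for any integer t.

r = -30 + 35t, w = 25 - 29t for integer t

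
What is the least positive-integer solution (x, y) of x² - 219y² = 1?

We seek the smallest positive integers (x, y) with x² - 219y² = 1, i.e., x² = 219y² + 1.
Try successive y values:
y = 1: x² = 219·1² + 1 = 220, not a perfect square
y = 2: x² = 219·2² + 1 = 877, not a perfect square
y = 3: x² = 219·3² + 1 = 1972, not a perfect square
... continuing the search (or via continued fractions) ...
y = 5: x² = 219·5² + 1 = 5476, x = 74 ✓

Verify: 74² - 219·5² = 5476 - 5475 = 1 ✓

x = 74, y = 5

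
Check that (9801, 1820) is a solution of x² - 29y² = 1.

Compute x² = 9801² = 96059601
Compute 29y² = 29·1820² = 29·3312400 = 96059600
x² - 29y² = 96059601 - 96059600 = 1
Since this equals 1, (9801, 1820) is a solution.

Yes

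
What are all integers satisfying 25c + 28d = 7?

Step 1: Compute gcd(25, 28) = 1.
Since 1 divides 7, solutions exist.

Step 2: Find a particular solution using extended Euclidean algorithm.
We get c₀ = 63, d₀ = -56.
Check: 25*63 + 28*-56 = 7 = 7 ✓

Step 3: Write the general solution.
c = 63 + (28/1)t = 63 + 28t
d = -56 - (25/1)t = -56 - 25t
for any integer t.

c = 63 + 28t, d = -56 - 25t for integer t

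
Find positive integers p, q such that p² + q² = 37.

Search for p with 37 - p² a perfect square.
p = 1: 37 - 1² = 37 - 1 = 36 = 6² ✓
So p = 1, q = 6.

p = 1, q = 6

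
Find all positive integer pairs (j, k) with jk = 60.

The positive divisors of 60 are: 1, 2, 3, 4, 5, 6, 10, 12, 15, 20, 30, 60.
Each divisor d gives the pair (d, 60/d):
(1, 60), (2, 30), (3, 20), (4, 15), (5, 12), (6, 10), (10, 6), (12, 5), (15, 4), (20, 3), (30, 2), (60, 1)

(1, 60), (2, 30), (3, 20), (4, 15), (5, 12), (6, 10), (10, 6), (12, 5), (15, 4), (20, 3), (30, 2), (60, 1)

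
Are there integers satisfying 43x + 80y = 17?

Step 1: Compute gcd(43, 80).
gcd(43, 80) = 1

Step 2: Check divisibility.
Does 1 divide 17? 17 = 1 x 17, so yes.

By the theorem on linear Diophantine equations, 43x + 80y = 17 has integer solutions if and only if gcd(43, 80) divides 17. Since 1 | 17, solutions exist.

Yes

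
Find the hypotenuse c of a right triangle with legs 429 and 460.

c² = a² + b² = 429² + 460² = 184041 + 211600 = 395641
c = sqrt(395641) = 629

629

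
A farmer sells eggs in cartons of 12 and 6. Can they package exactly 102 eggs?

We need non-negative a, b with 12a + 6b = 102.
gcd(12, 6) = 6 divides 102.
Try a = 0: 6b = 102 - 0 = 102, so b = 17.
One way: 0 cartons of 12 and 17 cartons of 6.

Yes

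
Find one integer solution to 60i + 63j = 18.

Step 1: Check solvability.
gcd(60, 63) = 3
Since 3 divides 18, solutions exist.

Step 2: Apply extended Euclidean algorithm to find gcd.
We find integers such that 60*x0 + 63*y0 = 3

Step 3: Scale the particular solution.
Multiply by 18/3 = 6:
i = -6, j = 6

Step 4: Verify.
60*(-6) + 63*(6) = 18 = 18 ✓

i = -6, j = 6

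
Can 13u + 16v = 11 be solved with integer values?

Step 1: Compute gcd(13, 16).
gcd(13, 16) = 1

Step 2: Check divisibility.
Does 1 divide 11? 11 = 1 x 11, so yes.

By the theorem on linear Diophantine equations, 13u + 16v = 11 has integer solutions if and only if gcd(13, 16) divides 11. Since 1 | 11, solutions exist.

Yes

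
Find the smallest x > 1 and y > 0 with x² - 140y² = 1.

We seek the smallest positive integers (x, y) with x² - 140y² = 1, i.e., x² = 140y² + 1.
Try successive y values:
y = 1: x² = 140·1² + 1 = 141, not a perfect square
y = 2: x² = 140·2² + 1 = 561, not a perfect square
y = 3: x² = 140·3² + 1 = 1261, not a perfect square
... continuing the search (or via continued fractions) ...
y = 6: x² = 140·6² + 1 = 5041, x = 71 ✓

Verify: 71² - 140·6² = 5041 - 5040 = 1 ✓

x = 71, y = 6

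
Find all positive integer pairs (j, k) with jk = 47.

The positive divisors of 47 are: 1, 47.
Each divisor d gives the pair (d, 47/d):
(1, 47), (47, 1)

(1, 47), (47, 1)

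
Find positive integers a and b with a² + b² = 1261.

We need to find integers a, b > 0 such that a² + b² = 1261.
Trying a = 6: b² = 1261 - 6² = 1261 - 36 = 1225
b = 35
Check: 6² + 35² = 36 + 1225 = 1261 ✓

1261 = 6² + 35²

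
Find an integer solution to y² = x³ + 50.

Try small integer x values and check whether x³ + 50 is a perfect square.
x = -1: x³ + 50 = -1³ + 50 = -1 + 50 = 49
Is 49 a perfect square? 7² = 49 ✓
So (x, y) = (-1, 7) is a solution.

x = -1, y = 7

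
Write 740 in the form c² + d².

We need to find integers c, d > 0 such that c² + d² = 740.
Trying c = 8: d² = 740 - 8² = 740 - 64 = 676
d = 26
Check: 8² + 26² = 64 + 676 = 740 ✓

740 = 8² + 26²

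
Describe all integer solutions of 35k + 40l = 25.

Step 1: Compute gcd(35, 40) = 5.
Since 5 divides 25, solutions exist.

Step 2: Find a particular solution using extended Euclidean algorithm.
We get k₀ = -5, l₀ = 5.
Check: 35*-5 + 40*5 = 25 = 25 ✓

Step 3: Write the general solution.
k = -5 + (40/5)t = -5 + 8t
l = 5 - (35/5)t = 5 - 7t
for any integer t.

k = -5 + 8t, l = 5 - 7t for integer t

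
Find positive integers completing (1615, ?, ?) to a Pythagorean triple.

We need the other leg and hypotenuse such that 1615² + x² = c².
Take x = 180, c = 1625: 1615² + 180² = 2608225 + 32400 = 2640625 = 1625² ✓
Triple: (1615, 180, 1625)

(1615, 180, 1625)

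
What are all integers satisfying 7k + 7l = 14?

Step 1: Compute gcd(7, 7) = 7.
Since 7 divides 14, solutions exist.

Step 2: Find a particular solution using extended Euclidean algorithm.
We get k₀ = 0, l₀ = 2.
Check: 7*0 + 7*2 = 14 = 14 ✓

Step 3: Write the general solution.
k = 0 + (7/7)t = 0 + 1t
l = 2 - (7/7)t = 2 - 1t
for any integer t.

k = 0 + 1t, l = 2 - 1t for integer t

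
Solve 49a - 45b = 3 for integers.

Step 1: Check solvability.
gcd(49, 45) = 1
Since 1 divides 3, solutions exist.

Step 2: Apply extended Euclidean algorithm to find gcd.
We find integers such that 49*x0 + 45*y0 = 1

Step 3: Scale the particular solution.
Multiply by 3/1 = 3:
a = -33, b = -36

Step 4: Verify.
49*(-33) - 45*(-36) = 3 = 3 ✓

a = -33, b = -36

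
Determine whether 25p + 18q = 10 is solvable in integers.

Step 1: Compute gcd(25, 18).
gcd(25, 18) = 1

Step 2: Check divisibility.
Does 1 divide 10? 10 = 1 x 10, so yes.

By the theorem on linear Diophantine equations, 25p + 18q = 10 has integer solutions if and only if gcd(25, 18) divides 10. Since 1 | 10, solutions exist.

Yes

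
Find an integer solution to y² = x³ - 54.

Try small integer x values and check whether x³ - 54 is a perfect square.
x = 7: x³ - 54 = 7³ - 54 = 343 - 54 = 289
Is 289 a perfect square? 17² = 289 ✓
So (x, y) = (7, -17) is a solution.

x = 7, y = -17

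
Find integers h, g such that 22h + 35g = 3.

Step 1: Check solvability.
gcd(22, 35) = 1
Since 1 divides 3, solutions exist.

Step 2: Apply extended Euclidean algorithm to find gcd.
We find integers such that 22*x0 + 35*y0 = 1

Step 3: Scale the particular solution.
Multiply by 3/1 = 3:
h = 24, g = -15

Step 4: Verify.
22*(24) + 35*(-15) = 3 = 3 ✓

h = 24, g = -15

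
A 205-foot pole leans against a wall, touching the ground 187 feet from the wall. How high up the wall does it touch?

The ladder, wall, and ground form a right triangle with hypotenuse 205 and one leg 187.
By the Pythagorean theorem: h² = 205² - 187² = 42025 - 34969 = 7056
h = √7056 = 84 feet

84 feet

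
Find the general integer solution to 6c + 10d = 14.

Step 1: Compute gcd(6, 10) = 2.
Since 2 divides 14, solutions exist.

Step 2: Find a particular solution using extended Euclidean algorithm.
We get c₀ = 14, d₀ = -7.
Check: 6*14 + 10*-7 = 14 = 14 ✓

Step 3: Write the general solution.
c = 14 + (10/2)t = 14 + 5t
d = -7 - (6/2)t = -7 - 3t
for any integer t.

c = 14 + 5t, d = -7 - 3t for integer t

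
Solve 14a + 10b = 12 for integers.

Step 1: Check solvability.
gcd(14, 10) = 2
Since 2 divides 12, solutions exist.

Step 2: Apply extended Euclidean algorithm to find gcd.
We find integers such that 14*x0 + 10*y0 = 2

Step 3: Scale the particular solution.
Multiply by 12/2 = 6:
a = -12, b = 18

Step 4: Verify.
14*(-12) + 10*(18) = 12 = 12 ✓

a = -12, b = 18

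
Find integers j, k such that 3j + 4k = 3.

Step 1: Check solvability.
gcd(3, 4) = 1
Since 1 divides 3, solutions exist.

Step 2: Apply extended Euclidean algorithm to find gcd.
We find integers such that 3*x0 + 4*y0 = 1

Step 3: Scale the particular solution.
Multiply by 3/1 = 3:
j = -3, k = 3

Step 4: Verify.
3*(-3) + 4*(3) = 3 = 3 ✓

j = -3, k = 3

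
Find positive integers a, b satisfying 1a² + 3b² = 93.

Try small values of a and check whether (93 - 1a²)/3 is a perfect square.
a = 9: 1·9² = 81, so 3b² = 93 - 81 = 12, giving b² = 4, b = 2.
Check: 1·9² + 3·2² = 81 + 12 = 93 ✓

a = 9, b = 2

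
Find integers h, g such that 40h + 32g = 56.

Step 1: Check solvability.
gcd(40, 32) = 8
Since 8 divides 56, solutions exist.

Step 2: Apply extended Euclidean algorithm to find gcd.
We find integers such that 40*x0 + 32*y0 = 8

Step 3: Scale the particular solution.
Multiply by 56/8 = 7:
h = 7, g = -7

Step 4: Verify.
40*(7) + 32*(-7) = 56 = 56 ✓

h = 7, g = -7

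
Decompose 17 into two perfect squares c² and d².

We need to find integers c, d > 0 such that c² + d² = 17.
Trying c = 1: d² = 17 - 1² = 17 - 1 = 16
d = 4
Check: 1² + 4² = 1 + 16 = 17 ✓

17 = 1² + 4²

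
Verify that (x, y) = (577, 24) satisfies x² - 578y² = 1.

Compute x² = 577² = 332929
Compute 578y² = 578·24² = 578·576 = 332928
x² - 578y² = 332929 - 332928 = 1
Since this equals 1, (577, 24) is a solution.

Yes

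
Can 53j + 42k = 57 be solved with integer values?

Step 1: Compute gcd(53, 42).
gcd(53, 42) = 1

Step 2: Check divisibility.
Does 1 divide 57? 57 = 1 x 57, so yes.

By the theorem on linear Diophantine equations, 53j + 42k = 57 has integer solutions if and only if gcd(53, 42) divides 57. Since 1 | 57, solutions exist.

Yes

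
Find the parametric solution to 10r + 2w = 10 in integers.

Step 1: Compute gcd(10, 2) = 2.
Since 2 divides 10, solutions exist.

Step 2: Find a particular solution using extended Euclidean algorithm.
We get r₀ = 0, w₀ = 5.
Check: 10*0 + 2*5 = 10 = 10 ✓

Step 3: Write the general solution.
r = 0 + (2/2)t = 0 + 1t
w = 5 - (10/2)t = 5 - 5t
for any integer t.

r = 0 + 1t, w = 5 - 5t for integer t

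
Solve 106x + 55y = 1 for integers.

Step 1: Check solvability.
gcd(106, 55) = 1
Since 1 divides 1, solutions exist.

Step 2: Apply extended Euclidean algorithm to find gcd.
We find integers such that 106*x0 + 55*y0 = 1

Step 3: Scale the particular solution.
Multiply by 1/1 = 1:
x = -14, y = 27

Step 4: Verify.
106*(-14) + 55*(27) = 1 = 1 ✓

x = -14, y = 27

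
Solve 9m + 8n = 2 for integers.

Step 1: Check solvability.
gcd(9, 8) = 1
Since 1 divides 2, solutions exist.

Step 2: Apply extended Euclidean algorithm to find gcd.
We find integers such that 9*x0 + 8*y0 = 1

Step 3: Scale the particular solution.
Multiply by 2/1 = 2:
m = 2, n = -2

Step 4: Verify.
9*(2) + 8*(-2) = 2 = 2 ✓

m = 2, n = -2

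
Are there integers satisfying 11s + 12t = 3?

Step 1: Compute gcd(11, 12).
gcd(11, 12) = 1

Step 2: Check divisibility.
Does 1 divide 3? 3 = 1 x 3, so yes.

By the theorem on linear Diophantine equations, 11s + 12t = 3 has integer solutions if and only if gcd(11, 12) divides 3. Since 1 | 3, solutions exist.

Yes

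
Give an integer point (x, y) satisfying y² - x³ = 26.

Try small integer x values and check whether x³ + 26 is a perfect square.
x = -1: x³ + 26 = -1³ + 26 = -1 + 26 = 25
Is 25 a perfect square? 5² = 25 ✓
So (x, y) = (-1, -5) is a solution.

x = -1, y = -5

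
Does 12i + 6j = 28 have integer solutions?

Step 1: Compute gcd(12, 6).
gcd(12, 6) = 6

Step 2: Check divisibility.
Does 6 divide 28? 28 = 6 x 4 + 4, so no.

By the theorem on linear Diophantine equations, 12i + 6j = 28 has integer solutions if and only if gcd(12, 6) divides 28. Since 6 does not divide 28, no solutions exist.

No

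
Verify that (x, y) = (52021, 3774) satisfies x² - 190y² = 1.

Compute x² = 52021² = 2706184441
Compute 190y² = 190·3774² = 190·14243076 = 2706184440
x² - 190y² = 2706184441 - 2706184440 = 1
Since this equals 1, (52021, 3774) is a solution.

Yes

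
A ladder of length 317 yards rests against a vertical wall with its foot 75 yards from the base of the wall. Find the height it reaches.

The ladder, wall, and ground form a right triangle with hypotenuse 317 and one leg 75.
By the Pythagorean theorem: h² = 317² - 75² = 100489 - 5625 = 94864
h = √94864 = 308 yards

308 yards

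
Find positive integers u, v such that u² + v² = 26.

Search for u with 26 - u² a perfect square.
u = 1: 26 - 1² = 26 - 1 = 25 = 5² ✓
So u = 1, v = 5.

u = 1, v = 5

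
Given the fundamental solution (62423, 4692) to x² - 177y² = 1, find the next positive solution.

Solutions to x² - Dy² = 1 are generated by powers of (x₀ + y₀√D).
The next solution satisfies x₁ + y₁√177 = (x₀ + y₀√177)², giving:
x₁ = x₀² + 177y₀² = 62423² + 177·4692² = 3896630929 + 3896630928 = 7793261857
y₁ = 2x₀y₀ = 2·62423·4692 = 585777432

Verify: 7793261857² - 177·585777432² = 60734930371771088449 - 60734930371771088448 = 1 ✓

x = 7793261857, y = 585777432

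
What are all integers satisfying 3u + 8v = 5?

Step 1: Compute gcd(3, 8) = 1.
Since 1 divides 5, solutions exist.

Step 2: Find a particular solution using extended Euclidean algorithm.
We get u₀ = 15, v₀ = -5.
Check: 3*15 + 8*-5 = 5 = 5 ✓

Step 3: Write the general solution.
u = 15 + (8/1)t = 15 + 8t
v = -5 - (3/1)t = -5 - 3t
for any integer t.

u = 15 + 8t, v = -5 - 3t for integer t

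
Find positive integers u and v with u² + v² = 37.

We need to find integers u, v > 0 such that u² + v² = 37.
Trying u = 1: v² = 37 - 1² = 37 - 1 = 36
v = 6
Check: 1² + 6² = 1 + 36 = 37 ✓

37 = 1² + 6²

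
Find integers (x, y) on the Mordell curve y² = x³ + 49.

Try small integer x values and check whether x³ + 49 is a perfect square.
x = 0: x³ + 49 = 0³ + 49 = 0 + 49 = 49
Is 49 a perfect square? 7² = 49 ✓
So (x, y) = (0, 7) is a solution.

x = 0, y = 7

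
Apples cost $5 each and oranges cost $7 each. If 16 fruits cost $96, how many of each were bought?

Let a = apples, o = oranges.
a + o = 16
5a + 7o = 96
Substitute o = 16 - a:
5a + 7(16 - a) = 96
(5 - 7)a = 96 - 112
-2a = -16
a = 8, o = 16 - 8 = 8

Apples: 8, Oranges: 8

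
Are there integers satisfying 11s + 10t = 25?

Step 1: Compute gcd(11, 10).
gcd(11, 10) = 1

Step 2: Check divisibility.
Does 1 divide 25? 25 = 1 x 25, so yes.

By the theorem on linear Diophantine equations, 11s + 10t = 25 has integer solutions if and only if gcd(11, 10) divides 25. Since 1 | 25, solutions exist.

Yes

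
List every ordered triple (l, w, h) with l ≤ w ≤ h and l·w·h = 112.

Iterate l from 1 to ⌊112^(1/3)⌋. For each l dividing 112, iterate w ≥ l with w dividing 112/l, and set h = 112/(l·w).
Triples found (9): (1×1×112), (1×2×56), (1×4×28), (1×7×16), (1×8×14), (2×2×28), (2×4×14), (2×7×8), (4×4×7)

(1×1×112), (1×2×56), (1×4×28), (1×7×16), (1×8×14), (2×2×28), (2×4×14), (2×7×8), (4×4×7)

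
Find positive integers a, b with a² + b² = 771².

We need a² + b² = 771² = 594441.
Trying: 765² + 96² = 585225 + 9216 = 594441 ✓

(765, 96, 771)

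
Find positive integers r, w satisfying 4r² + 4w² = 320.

Try small values of r and check whether (320 - 4r²)/4 is a perfect square.
r = 4: 4·4² = 64, so 4w² = 320 - 64 = 256, giving w² = 64, w = 8.
Check: 4·4² + 4·8² = 64 + 256 = 320 ✓

r = 4, w = 8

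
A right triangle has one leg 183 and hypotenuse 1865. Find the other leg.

b² = c² - a² = 3478225 - 33489 = 3444736
b = 1856

1856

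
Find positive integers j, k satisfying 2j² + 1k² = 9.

Try small values of j and check whether (9 - 2j²)/1 is a perfect square.
j = 2: 2·2² = 8, so 1k² = 9 - 8 = 1, giving k² = 1, k = 1.
Check: 2·2² + 1·1² = 8 + 1 = 9 ✓

j = 2, k = 1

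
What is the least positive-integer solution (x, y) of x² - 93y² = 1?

We seek the smallest positive integers (x, y) with x² - 93y² = 1, i.e., x² = 93y² + 1.
Try successive y values:
y = 1: x² = 93·1² + 1 = 94, not a perfect square
y = 2: x² = 93·2² + 1 = 373, not a perfect square
y = 3: x² = 93·3² + 1 = 838, not a perfect square
... continuing the search (or via continued fractions) ...
y = 1260: x² = 93·1260² + 1 = 147646801, x = 12151 ✓

Verify: 12151² - 93·1260² = 147646801 - 147646800 = 1 ✓

x = 12151, y = 1260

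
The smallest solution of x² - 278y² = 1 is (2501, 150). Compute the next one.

Solutions to x² - Dy² = 1 are generated by powers of (x₀ + y₀√D).
The next solution satisfies x₁ + y₁√278 = (x₀ + y₀√278)², giving:
x₁ = x₀² + 278y₀² = 2501² + 278·150² = 6255001 + 6255000 = 12510001
y₁ = 2x₀y₀ = 2·2501·150 = 750300

Verify: 12510001² - 278·750300² = 156500125020001 - 156500125020000 = 1 ✓

x = 12510001, y = 750300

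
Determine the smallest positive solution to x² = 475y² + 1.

We seek the smallest positive integers (x, y) with x² - 475y² = 1, i.e., x² = 475y² + 1.
Try successive y values:
y = 1: x² = 475·1² + 1 = 476, not a perfect square
y = 2: x² = 475·2² + 1 = 1901, not a perfect square
y = 3: x² = 475·3² + 1 = 4276, not a perfect square
... continuing the search (or via continued fractions) ...
y = 2652: x² = 475·2652² + 1 = 3340724401, x = 57799 ✓

Verify: 57799² - 475·2652² = 3340724401 - 3340724400 = 1 ✓

x = 57799, y = 2652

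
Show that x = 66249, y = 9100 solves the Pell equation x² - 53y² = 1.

Compute x² = 66249² = 4388930001
Compute 53y² = 53·9100² = 53·82810000 = 4388930000
x² - 53y² = 4388930001 - 4388930000 = 1
Since this equals 1, (66249, 9100) is a solution.

Yes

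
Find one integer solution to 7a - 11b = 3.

Step 1: Check solvability.
gcd(7, 11) = 1
Since 1 divides 3, solutions exist.

Step 2: Apply extended Euclidean algorithm to find gcd.
We find integers such that 7*x0 + 11*y0 = 1

Step 3: Scale the particular solution.
Multiply by 3/1 = 3:
a = -9, b = -6

Step 4: Verify.
7*(-9) - 11*(-6) = 3 = 3 ✓

a = -9, b = -6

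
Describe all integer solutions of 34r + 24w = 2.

Step 1: Compute gcd(34, 24) = 2.
Since 2 divides 2, solutions exist.

Step 2: Find a particular solution using extended Euclidean algorithm.
We get r₀ = 5, w₀ = -7.
Check: 34*5 + 24*-7 = 2 = 2 ✓

Step 3: Write the general solution.
r = 5 + (24/2)t = 5 + 12t
w = -7 - (34/2)t = -7 - 17t
for any integer t.

r = 5 + 12t, w = -7 - 17t for integer t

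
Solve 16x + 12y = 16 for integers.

Step 1: Check solvability.
gcd(16, 12) = 4
Since 4 divides 16, solutions exist.

Step 2: Apply extended Euclidean algorithm to find gcd.
We find integers such that 16*x0 + 12*y0 = 4

Step 3: Scale the particular solution.
Multiply by 16/4 = 4:
x = 4, y = -4

Step 4: Verify.
16*(4) + 12*(-4) = 16 = 16 ✓

x = 4, y = -4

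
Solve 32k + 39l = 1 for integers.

Step 1: Check solvability.
gcd(32, 39) = 1
Since 1 divides 1, solutions exist.

Step 2: Apply extended Euclidean algorithm to find gcd.
We find integers such that 32*x0 + 39*y0 = 1

Step 3: Scale the particular solution.
Multiply by 1/1 = 1:
k = 11, l = -9

Step 4: Verify.
32*(11) + 39*(-9) = 1 = 1 ✓

k = 11, l = -9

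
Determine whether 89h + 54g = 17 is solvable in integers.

Step 1: Compute gcd(89, 54).
gcd(89, 54) = 1

Step 2: Check divisibility.
Does 1 divide 17? 17 = 1 x 17, so yes.

By the theorem on linear Diophantine equations, 89h + 54g = 17 has integer solutions if and only if gcd(89, 54) divides 17. Since 1 | 17, solutions exist.

Yes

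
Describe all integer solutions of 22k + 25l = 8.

Step 1: Compute gcd(22, 25) = 1.
Since 1 divides 8, solutions exist.

Step 2: Find a particular solution using extended Euclidean algorithm.
We get k₀ = 64, l₀ = -56.
Check: 22*64 + 25*-56 = 8 = 8 ✓

Step 3: Write the general solution.
k = 64 + (25/1)t = 64 + 25t
l = -56 - (22/1)t = -56 - 22t
for any integer t.

k = 64 + 25t, l = -56 - 22t for integer t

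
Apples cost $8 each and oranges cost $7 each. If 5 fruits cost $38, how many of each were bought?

Let a = apples, o = oranges.
a + o = 5
8a + 7o = 38
Substitute o = 5 - a:
8a + 7(5 - a) = 38
(8 - 7)a = 38 - 35
1a = 3
a = 3, o = 5 - 3 = 2

Apples: 3, Oranges: 2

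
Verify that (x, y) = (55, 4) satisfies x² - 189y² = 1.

Compute x² = 55² = 3025
Compute 189y² = 189·4² = 189·16 = 3024
x² - 189y² = 3025 - 3024 = 1
Since this equals 1, (55, 4) is a solution.

Yes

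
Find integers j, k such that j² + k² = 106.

We need to find integers j, k > 0 such that j² + k² = 106.
Trying j = 5: k² = 106 - 5² = 106 - 25 = 81
k = 9
Check: 5² + 9² = 25 + 81 = 106 ✓

106 = 5² + 9²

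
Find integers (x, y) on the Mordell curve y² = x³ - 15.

Try small integer x values and check whether x³ - 15 is a perfect square.
x = 4: x³ - 15 = 4³ - 15 = 64 - 15 = 49
Is 49 a perfect square? 7² = 49 ✓
So (x, y) = (4, -7) is a solution.

x = 4, y = -7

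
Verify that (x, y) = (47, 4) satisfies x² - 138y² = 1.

Compute x² = 47² = 2209
Compute 138y² = 138·4² = 138·16 = 2208
x² - 138y² = 2209 - 2208 = 1
Since this equals 1, (47, 4) is a solution.

Yes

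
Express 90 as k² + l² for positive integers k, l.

We need to find integers k, l > 0 such that k² + l² = 90.
Trying k = 3: l² = 90 - 3² = 90 - 9 = 81
l = 9
Check: 3² + 9² = 9 + 81 = 90 ✓

90 = 3² + 9²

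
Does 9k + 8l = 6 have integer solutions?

Step 1: Compute gcd(9, 8).
gcd(9, 8) = 1

Step 2: Check divisibility.
Does 1 divide 6? 6 = 1 x 6, so yes.

By the theorem on linear Diophantine equations, 9k + 8l = 6 has integer solutions if and only if gcd(9, 8) divides 6. Since 1 | 6, solutions exist.

Yes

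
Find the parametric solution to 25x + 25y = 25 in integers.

Step 1: Compute gcd(25, 25) = 25.
Since 25 divides 25, solutions exist.

Step 2: Find a particular solution using extended Euclidean algorithm.
We get x₀ = 0, y₀ = 1.
Check: 25*0 + 25*1 = 25 = 25 ✓

Step 3: Write the general solution.
x = 0 + (25/25)t = 0 + 1t
y = 1 - (25/25)t = 1 - 1t
for any integer t.

x = 0 + 1t, y = 1 - 1t for integer t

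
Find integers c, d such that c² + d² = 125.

We need to find integers c, d > 0 such that c² + d² = 125.
Trying c = 2: d² = 125 - 2² = 125 - 4 = 121
d = 11
Check: 2² + 11² = 4 + 121 = 125 ✓

125 = 2² + 11²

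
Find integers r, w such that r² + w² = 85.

We need to find integers r, w > 0 such that r² + w² = 85.
Trying r = 2: w² = 85 - 2² = 85 - 4 = 81
w = 9
Check: 2² + 9² = 4 + 81 = 85 ✓

85 = 2² + 9²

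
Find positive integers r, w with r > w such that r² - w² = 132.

Factor: r² - w² = (r+w)(r-w) = 132.
We need two factors of 132 with the same parity.
Use r+w = 66 and r-w = 2 (product 66·2 = 132).
Adding: 2r = 68, so r = 34.
Subtracting: 2w = 64, so w = 32.
Check: 34² - 32² = 1156 - 1024 = 132 ✓

r = 34, w = 32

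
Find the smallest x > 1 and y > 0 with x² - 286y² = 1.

We seek the smallest positive integers (x, y) with x² - 286y² = 1, i.e., x² = 286y² + 1.
Try successive y values:
y = 1: x² = 286·1² + 1 = 287, not a perfect square
y = 2: x² = 286·2² + 1 = 1145, not a perfect square
y = 3: x² = 286·3² + 1 = 2575, not a perfect square
... continuing the search (or via continued fractions) ...
y = 33222: x² = 286·33222² + 1 = 315658567225, x = 561835 ✓

Verify: 561835² - 286·33222² = 315658567225 - 315658567224 = 1 ✓

x = 561835, y = 33222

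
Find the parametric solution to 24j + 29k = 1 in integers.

Step 1: Compute gcd(24, 29) = 1.
Since 1 divides 1, solutions exist.

Step 2: Find a particular solution using extended Euclidean algorithm.
We get j₀ = -6, k₀ = 5.
Check: 24*-6 + 29*5 = 1 = 1 ✓

Step 3: Write the general solution.
j = -6 + (29/1)t = -6 + 29t
k = 5 - (24/1)t = 5 - 24t
for any integer t.

j = -6 + 29t, k = 5 - 24t for integer t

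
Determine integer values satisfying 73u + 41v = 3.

Step 1: Check solvability.
gcd(73, 41) = 1
Since 1 divides 3, solutions exist.

Step 2: Apply extended Euclidean algorithm to find gcd.
We find integers such that 73*x0 + 41*y0 = 1

Step 3: Scale the particular solution.
Multiply by 3/1 = 3:
u = 27, v = -48

Step 4: Verify.
73*(27) + 41*(-48) = 3 = 3 ✓

u = 27, v = -48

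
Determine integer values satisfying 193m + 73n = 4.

Step 1: Check solvability.
gcd(193, 73) = 1
Since 1 divides 4, solutions exist.

Step 2: Apply extended Euclidean algorithm to find gcd.
We find integers such that 193*x0 + 73*y0 = 1

Step 3: Scale the particular solution.
Multiply by 4/1 = 4:
m = 56, n = -148

Step 4: Verify.
193*(56) + 73*(-148) = 4 = 4 ✓

m = 56, n = -148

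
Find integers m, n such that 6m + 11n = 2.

Step 1: Check solvability.
gcd(6, 11) = 1
Since 1 divides 2, solutions exist.

Step 2: Apply extended Euclidean algorithm to find gcd.
We find integers such that 6*x0 + 11*y0 = 1

Step 3: Scale the particular solution.
Multiply by 2/1 = 2:
m = 4, n = -2

Step 4: Verify.
6*(4) + 11*(-2) = 2 = 2 ✓

m = 4, n = -2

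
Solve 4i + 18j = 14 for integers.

Step 1: Check solvability.
gcd(4, 18) = 2
Since 2 divides 14, solutions exist.

Step 2: Apply extended Euclidean algorithm to find gcd.
We find integers such that 4*x0 + 18*y0 = 2

Step 3: Scale the particular solution.
Multiply by 14/2 = 7:
i = -28, j = 7

Step 4: Verify.
4*(-28) + 18*(7) = 14 = 14 ✓

i = -28, j = 7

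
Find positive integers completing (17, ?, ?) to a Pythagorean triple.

We need the other leg and hypotenuse such that 17² + x² = c².
Take x = 144, c = 145: 17² + 144² = 289 + 20736 = 21025 = 145² ✓
Triple: (17, 144, 145)

(17, 144, 145)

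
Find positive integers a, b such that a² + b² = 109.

Search for a with 109 - a² a perfect square.
a = 3: 109 - 3² = 109 - 9 = 100 = 10² ✓
So a = 3, b = 10.

a = 3, b = 10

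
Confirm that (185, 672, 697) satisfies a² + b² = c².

Compute a² + b² = 185² + 672² = 34225 + 451584 = 485809
Compute c² = 697² = 485809
Since 485809 = 485809, confirmed.

Yes, it is a Pythagorean triple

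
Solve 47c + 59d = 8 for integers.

Step 1: Check solvability.
gcd(47, 59) = 1
Since 1 divides 8, solutions exist.

Step 2: Apply extended Euclidean algorithm to find gcd.
We find integers such that 47*x0 + 59*y0 = 1

Step 3: Scale the particular solution.
Multiply by 8/1 = 8:
c = -40, d = 32

Step 4: Verify.
47*(-40) + 59*(32) = 8 = 8 ✓

c = -40, d = 32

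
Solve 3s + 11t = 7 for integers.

Step 1: Check solvability.
gcd(3, 11) = 1
Since 1 divides 7, solutions exist.

Step 2: Apply extended Euclidean algorithm to find gcd.
We find integers such that 3*x0 + 11*y0 = 1

Step 3: Scale the particular solution.
Multiply by 7/1 = 7:
s = 28, t = -7

Step 4: Verify.
3*(28) + 11*(-7) = 7 = 7 ✓

s = 28, t = -7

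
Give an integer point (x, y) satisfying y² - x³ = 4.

Try small integer x values and check whether x³ + 4 is a perfect square.
x = 0: x³ + 4 = 0³ + 4 = 0 + 4 = 4
Is 4 a perfect square? 2² = 4 ✓
So (x, y) = (0, 2) is a solution.

x = 0, y = 2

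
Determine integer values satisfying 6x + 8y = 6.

Step 1: Check solvability.
gcd(6, 8) = 2
Since 2 divides 6, solutions exist.

Step 2: Apply extended Euclidean algorithm to find gcd.
We find integers such that 6*x0 + 8*y0 = 2

Step 3: Scale the particular solution.
Multiply by 6/2 = 3:
x = -3, y = 3

Step 4: Verify.
6*(-3) + 8*(3) = 6 = 6 ✓

x = -3, y = 3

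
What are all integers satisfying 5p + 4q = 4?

Step 1: Compute gcd(5, 4) = 1.
Since 1 divides 4, solutions exist.

Step 2: Find a particular solution using extended Euclidean algorithm.
We get p₀ = 4, q₀ = -4.
Check: 5*4 + 4*-4 = 4 = 4 ✓

Step 3: Write the general solution.
p = 4 + (4/1)t = 4 + 4t
q = -4 - (5/1)t = -4 - 5t
for any integer t.

p = 4 + 4t, q = -4 - 5t for integer t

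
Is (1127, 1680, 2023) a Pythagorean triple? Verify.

Compute a² + b² = 1127² + 1680² = 1270129 + 2822400 = 4092529
Compute c² = 2023² = 4092529
Since 4092529 = 4092529, confirmed.

Yes, it is a Pythagorean triple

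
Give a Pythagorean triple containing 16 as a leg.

We need the other leg and hypotenuse such that 16² + x² = c².
Take x = 63, c = 65: 16² + 63² = 256 + 3969 = 4225 = 65² ✓
Triple: (63, 16, 65)

(63, 16, 65)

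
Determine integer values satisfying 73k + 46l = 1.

Step 1: Check solvability.
gcd(73, 46) = 1
Since 1 divides 1, solutions exist.

Step 2: Apply extended Euclidean algorithm to find gcd.
We find integers such that 73*x0 + 46*y0 = 1

Step 3: Scale the particular solution.
Multiply by 1/1 = 1:
k = -17, l = 27

Step 4: Verify.
73*(-17) + 46*(27) = 1 = 1 ✓

k = -17, l = 27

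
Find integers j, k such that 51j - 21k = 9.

Step 1: Check solvability.
gcd(51, 21) = 3
Since 3 divides 9, solutions exist.

Step 2: Apply extended Euclidean algorithm to find gcd.
We find integers such that 51*x0 + 21*y0 = 3

Step 3: Scale the particular solution.
Multiply by 9/3 = 3:
j = -6, k = -15

Step 4: Verify.
51*(-6) - 21*(-15) = 9 = 9 ✓

j = -6, k = -15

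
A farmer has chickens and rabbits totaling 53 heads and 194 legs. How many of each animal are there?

Let c = chickens, r = rabbits.
Heads: c + r = 53
Legs: 2c + 4r = 194
From the first equation, c = 53 - r. Substitute:
2(53 - r) + 4r = 194
106 + 2r = 194
r = (194 - 106)/2 = 44
c = 53 - 44 = 9

Chickens: 9, Rabbits: 44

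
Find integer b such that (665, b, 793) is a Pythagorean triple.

b² = c² - a² = 793² - 665² = 628849 - 442225 = 186624
b = sqrt(186624) = 432

432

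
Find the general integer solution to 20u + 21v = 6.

Step 1: Compute gcd(20, 21) = 1.
Since 1 divides 6, solutions exist.

Step 2: Find a particular solution using extended Euclidean algorithm.
We get u₀ = -6, v₀ = 6.
Check: 20*-6 + 21*6 = 6 = 6 ✓

Step 3: Write the general solution.
u = -6 + (21/1)t = -6 + 21t
v = 6 - (20/1)t = 6 - 20t
for any integer t.

u = -6 + 21t, v = 6 - 20t for integer t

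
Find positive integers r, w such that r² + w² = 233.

Search for r with 233 - r² a perfect square.
r = 8: 233 - 8² = 233 - 64 = 169 = 13² ✓
So r = 8, w = 13.

r = 8, w = 13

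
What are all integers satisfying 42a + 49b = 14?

Step 1: Compute gcd(42, 49) = 7.
Since 7 divides 14, solutions exist.

Step 2: Find a particular solution using extended Euclidean algorithm.
We get a₀ = -2, b₀ = 2.
Check: 42*-2 + 49*2 = 14 = 14 ✓

Step 3: Write the general solution.
a = -2 + (49/7)t = -2 + 7t
b = 2 - (42/7)t = 2 - 6t
for any integer t.

a = -2 + 7t, b = 2 - 6t for integer t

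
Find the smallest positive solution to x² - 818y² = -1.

We need x² = 818y² - 1. Try successive y:
y = 1: x² = 818·1² - 1 = 817, not a perfect square
y = 2: x² = 818·2² - 1 = 3271, not a perfect square
y = 3: x² = 818·3² - 1 = 7361, not a perfect square
...
y = 5: x² = 818·5² - 1 = 20449 = 143² ✓
Check: 143² - 818·5² = 20449 - 20450 = -1 ✓

x = 143, y = 5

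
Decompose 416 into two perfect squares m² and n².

We need to find integers m, n > 0 such that m² + n² = 416.
Trying m = 4: n² = 416 - 4² = 416 - 16 = 400
n = 20
Check: 4² + 20² = 16 + 400 = 416 ✓

416 = 4² + 20²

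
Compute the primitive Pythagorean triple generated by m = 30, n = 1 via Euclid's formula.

a = m² - n² = 900 - 1 = 899
b = 2mn = 2·30·1 = 60
c = m² + n² = 900 + 1 = 901
Verify: 899² + 60² = 808201 + 3600 = 811801 = 901² ✓

(899, 60, 901)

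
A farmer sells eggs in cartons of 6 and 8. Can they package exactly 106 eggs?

We need non-negative a, b with 6a + 8b = 106.
gcd(6, 8) = 2 divides 106.
Try a = 3: 8b = 106 - 18 = 88, so b = 11.
One way: 3 cartons of 6 and 11 cartons of 8.

Yes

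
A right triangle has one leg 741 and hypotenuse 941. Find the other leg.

b² = c² - a² = 885481 - 549081 = 336400
b = 580

580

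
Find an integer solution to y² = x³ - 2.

Try small integer x values and check whether x³ - 2 is a perfect square.
x = 3: x³ - 2 = 3³ - 2 = 27 - 2 = 25
Is 25 a perfect square? 5² = 25 ✓
So (x, y) = (3, -5) is a solution.

x = 3, y = -5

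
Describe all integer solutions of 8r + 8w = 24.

Step 1: Compute gcd(8, 8) = 8.
Since 8 divides 24, solutions exist.

Step 2: Find a particular solution using extended Euclidean algorithm.
We get r₀ = 0, w₀ = 3.
Check: 8*0 + 8*3 = 24 = 24 ✓

Step 3: Write the general solution.
r = 0 + (8/8)t = 0 + 1t
w = 3 - (8/8)t = 3 - 1t
for any integer t.

r = 0 + 1t, w = 3 - 1t for integer t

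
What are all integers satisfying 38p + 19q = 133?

Step 1: Compute gcd(38, 19) = 19.
Since 19 divides 133, solutions exist.

Step 2: Find a particular solution using extended Euclidean algorithm.
We get p₀ = 0, q₀ = 7.
Check: 38*0 + 19*7 = 133 = 133 ✓

Step 3: Write the general solution.
p = 0 + (19/19)t = 0 + 1t
q = 7 - (38/19)t = 7 - 2t
for any integer t.

p = 0 + 1t, q = 7 - 2t for integer t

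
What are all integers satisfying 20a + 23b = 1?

Step 1: Compute gcd(20, 23) = 1.
Since 1 divides 1, solutions exist.

Step 2: Find a particular solution using extended Euclidean algorithm.
We get a₀ = -8, b₀ = 7.
Check: 20*-8 + 23*7 = 1 = 1 ✓

Step 3: Write the general solution.
a = -8 + (23/1)t = -8 + 23t
b = 7 - (20/1)t = 7 - 20t
for any integer t.

a = -8 + 23t, b = 7 - 20t for integer t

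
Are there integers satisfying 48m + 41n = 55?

Step 1: Compute gcd(48, 41).
gcd(48, 41) = 1

Step 2: Check divisibility.
Does 1 divide 55? 55 = 1 x 55, so yes.

By the theorem on linear Diophantine equations, 48m + 41n = 55 has integer solutions if and only if gcd(48, 41) divides 55. Since 1 | 55, solutions exist.

Yes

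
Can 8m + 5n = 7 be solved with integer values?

Step 1: Compute gcd(8, 5).
gcd(8, 5) = 1

Step 2: Check divisibility.
Does 1 divide 7? 7 = 1 x 7, so yes.

By the theorem on linear Diophantine equations, 8m + 5n = 7 has integer solutions if and only if gcd(8, 5) divides 7. Since 1 | 7, solutions exist.

Yes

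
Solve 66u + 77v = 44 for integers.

Step 1: Check solvability.
gcd(66, 77) = 11
Since 11 divides 44, solutions exist.

Step 2: Apply extended Euclidean algorithm to find gcd.
We find integers such that 66*x0 + 77*y0 = 11

Step 3: Scale the particular solution.
Multiply by 44/11 = 4:
u = -4, v = 4

Step 4: Verify.
66*(-4) + 77*(4) = 44 = 44 ✓

u = -4, v = 4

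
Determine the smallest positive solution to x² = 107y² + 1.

We seek the smallest positive integers (x, y) with x² - 107y² = 1, i.e., x² = 107y² + 1.
Try successive y values:
y = 1: x² = 107·1² + 1 = 108, not a perfect square
y = 2: x² = 107·2² + 1 = 429, not a perfect square
y = 3: x² = 107·3² + 1 = 964, not a perfect square
... continuing the search (or via continued fractions) ...
y = 93: x² = 107·93² + 1 = 925444, x = 962 ✓

Verify: 962² - 107·93² = 925444 - 925443 = 1 ✓

x = 962, y = 93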